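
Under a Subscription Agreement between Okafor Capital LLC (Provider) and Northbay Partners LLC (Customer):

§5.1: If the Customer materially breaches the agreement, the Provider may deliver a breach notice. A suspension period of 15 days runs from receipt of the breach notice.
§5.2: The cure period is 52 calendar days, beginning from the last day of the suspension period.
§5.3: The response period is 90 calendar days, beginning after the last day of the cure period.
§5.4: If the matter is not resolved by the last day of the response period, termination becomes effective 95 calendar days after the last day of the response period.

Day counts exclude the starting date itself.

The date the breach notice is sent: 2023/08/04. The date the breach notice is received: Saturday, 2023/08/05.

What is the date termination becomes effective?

2024/04/13

Adding 15 calendar days to 2023/08/05 gives 2023/08/20, which is the last day of the suspension period.
The last day of the cure period: 52 calendar days after 2023/08/20 is 2023/10/11.
Adding 90 calendar days to 2023/10/11 gives 2024/01/09, which is the last day of the response period.
Adding 95 calendar days to 2024/01/09 gives 2024/04/13, which is the date termination becomes effective.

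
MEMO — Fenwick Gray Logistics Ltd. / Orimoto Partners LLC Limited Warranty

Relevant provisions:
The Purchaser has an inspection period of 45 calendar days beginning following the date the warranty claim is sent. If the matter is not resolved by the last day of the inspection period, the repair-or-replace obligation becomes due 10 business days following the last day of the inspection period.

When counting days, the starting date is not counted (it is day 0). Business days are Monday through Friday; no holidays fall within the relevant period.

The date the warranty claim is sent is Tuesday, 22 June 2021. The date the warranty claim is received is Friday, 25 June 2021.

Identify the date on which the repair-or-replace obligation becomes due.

The last day of the inspection period: 22 June 2021 + 45 days = 6 August 2021.
The date on which the repair-or-replace obligation becomes due: 10 business days after Friday, 6 August 2021, skipping weekends — Aug 9, Aug 10, Aug 11, Aug 12, Aug 13, Aug 16, Aug 17, Aug 18, Aug 19, Aug 20 — lands on Friday, 20 August 2021.

20 August 2021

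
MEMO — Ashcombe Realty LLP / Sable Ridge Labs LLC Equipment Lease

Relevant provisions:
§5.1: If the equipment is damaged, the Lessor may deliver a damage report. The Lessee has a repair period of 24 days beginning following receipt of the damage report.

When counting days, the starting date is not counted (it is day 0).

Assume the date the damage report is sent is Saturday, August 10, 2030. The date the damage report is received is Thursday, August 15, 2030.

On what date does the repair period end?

The last day of the repair period: 24 calendar days after August 15, 2030 is September 8, 2030.

September 8, 2030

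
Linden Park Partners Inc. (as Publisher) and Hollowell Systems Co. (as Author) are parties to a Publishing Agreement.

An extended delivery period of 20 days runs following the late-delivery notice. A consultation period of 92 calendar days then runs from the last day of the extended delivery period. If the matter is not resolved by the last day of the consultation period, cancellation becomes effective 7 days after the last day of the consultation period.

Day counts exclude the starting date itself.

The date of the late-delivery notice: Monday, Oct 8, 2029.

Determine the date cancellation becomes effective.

Feb 4, 2030

The last day of the extended delivery period: 20 calendar days after Oct 8, 2029 is Oct 28, 2029.
The last day of the consultation period: 92 calendar days after Oct 28, 2029 is Jan 28, 2030.
Adding 7 calendar days to Jan 28, 2030 gives Feb 4, 2030, which is the date cancellation becomes effective.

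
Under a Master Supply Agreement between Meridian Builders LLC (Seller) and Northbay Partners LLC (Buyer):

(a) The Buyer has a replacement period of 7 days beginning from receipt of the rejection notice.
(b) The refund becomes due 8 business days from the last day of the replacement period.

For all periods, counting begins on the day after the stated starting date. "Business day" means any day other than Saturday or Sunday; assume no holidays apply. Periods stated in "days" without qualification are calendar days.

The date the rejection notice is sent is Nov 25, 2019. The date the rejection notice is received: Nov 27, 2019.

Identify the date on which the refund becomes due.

Adding 7 calendar days to Nov 27, 2019 gives Dec 4, 2019, which is the last day of the replacement period.
From Wednesday, Dec 4, 2019, 8 business days (Dec 5, Dec 6, Dec 9, Dec 10, Dec 11, Dec 12, Dec 13, Dec 16, skipping weekends) brings us to Monday, Dec 16, 2019, which is the date on which the refund becomes due.

Dec 16, 2019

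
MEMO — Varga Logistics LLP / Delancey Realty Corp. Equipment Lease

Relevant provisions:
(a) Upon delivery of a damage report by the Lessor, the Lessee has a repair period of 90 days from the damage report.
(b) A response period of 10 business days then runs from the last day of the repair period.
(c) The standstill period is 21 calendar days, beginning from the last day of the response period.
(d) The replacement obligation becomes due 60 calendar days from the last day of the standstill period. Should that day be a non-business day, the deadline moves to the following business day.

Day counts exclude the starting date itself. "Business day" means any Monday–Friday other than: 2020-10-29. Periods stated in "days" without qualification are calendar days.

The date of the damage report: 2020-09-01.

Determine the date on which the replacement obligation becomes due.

2021-03-05

The last day of the repair period: 2020-09-01 + 90 days = 2020-11-30.
From Monday, 2020-11-30, 10 business days (Dec 1, Dec 2, Dec 3, Dec 4, Dec 7, Dec 8, Dec 9, Dec 10, Dec 11, Dec 14, skipping weekends) brings us to Monday, 2020-12-14, which is the last day of the response period.
The last day of the standstill period: 21 calendar days after 2020-12-14 is 2021-01-04.
Adding 60 calendar days to 2021-01-04 gives 2021-03-05, which is the date on which the replacement obligation becomes due. 2021-03-05 is a Friday and is not a listed holiday, so no roll-forward applies.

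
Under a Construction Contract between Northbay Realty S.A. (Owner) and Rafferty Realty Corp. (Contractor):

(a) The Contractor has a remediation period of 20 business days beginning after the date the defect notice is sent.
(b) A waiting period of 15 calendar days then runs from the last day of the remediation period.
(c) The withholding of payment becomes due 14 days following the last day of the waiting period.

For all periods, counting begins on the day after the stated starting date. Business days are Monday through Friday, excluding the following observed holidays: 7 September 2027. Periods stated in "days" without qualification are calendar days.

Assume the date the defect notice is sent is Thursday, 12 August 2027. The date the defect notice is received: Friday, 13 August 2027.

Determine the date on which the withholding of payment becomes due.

The last day of the remediation period: counting 20 business days from Thursday, 12 August 2027 (Aug 13, Aug 16, Aug 17, Aug 18, …, Sep 8, Sep 9, Sep 10, skipping weekends and the listed holiday on Sep 7) reaches Friday, 10 September 2027.
The last day of the waiting period: 15 calendar days after 10 September 2027 is 25 September 2027.
Adding 14 calendar days to 25 September 2027 gives 9 October 2027, which is the date on which the withholding of payment becomes due.

9 October 2027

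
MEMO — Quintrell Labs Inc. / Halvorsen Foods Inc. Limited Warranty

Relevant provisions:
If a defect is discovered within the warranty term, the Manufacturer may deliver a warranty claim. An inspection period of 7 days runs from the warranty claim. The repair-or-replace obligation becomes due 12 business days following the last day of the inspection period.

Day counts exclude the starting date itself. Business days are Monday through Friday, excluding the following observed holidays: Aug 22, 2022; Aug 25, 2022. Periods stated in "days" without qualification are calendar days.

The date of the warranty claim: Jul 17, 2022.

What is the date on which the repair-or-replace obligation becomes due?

Aug 9, 2022

Adding 7 calendar days to Jul 17, 2022 gives Jul 24, 2022, which is the last day of the inspection period.
From Sunday, Jul 24, 2022, 12 business days (Jul 25, Jul 26, Jul 27, Jul 28, …, Aug 5, Aug 8, Aug 9, skipping weekends) brings us to Tuesday, Aug 9, 2022, which is the date on which the repair-or-replace obligation becomes due.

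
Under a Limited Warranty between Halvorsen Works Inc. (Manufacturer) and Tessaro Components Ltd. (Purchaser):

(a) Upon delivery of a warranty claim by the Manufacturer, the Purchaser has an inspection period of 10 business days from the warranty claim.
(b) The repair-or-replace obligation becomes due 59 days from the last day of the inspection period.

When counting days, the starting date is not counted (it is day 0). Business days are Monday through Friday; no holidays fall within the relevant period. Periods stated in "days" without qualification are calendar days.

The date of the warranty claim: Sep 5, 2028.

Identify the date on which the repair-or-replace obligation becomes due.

From Tuesday, Sep 5, 2028, 10 business days (Sep 6, Sep 7, Sep 8, Sep 11, Sep 12, Sep 13, Sep 14, Sep 15, Sep 18, Sep 19, skipping weekends) brings us to Tuesday, Sep 19, 2028, which is the last day of the inspection period.
The date on which the repair-or-replace obligation becomes due: 59 calendar days after Sep 19, 2028 is Nov 17, 2028.

Nov 17, 2028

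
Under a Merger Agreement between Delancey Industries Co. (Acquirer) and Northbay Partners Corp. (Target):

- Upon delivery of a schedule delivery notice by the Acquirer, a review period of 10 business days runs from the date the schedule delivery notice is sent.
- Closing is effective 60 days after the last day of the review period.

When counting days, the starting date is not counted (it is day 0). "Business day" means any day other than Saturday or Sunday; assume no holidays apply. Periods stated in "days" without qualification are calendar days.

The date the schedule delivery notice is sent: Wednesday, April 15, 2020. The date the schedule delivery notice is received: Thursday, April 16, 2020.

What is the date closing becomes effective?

June 28, 2020

The last day of the review period: 10 business days after Wednesday, April 15, 2020, skipping weekends — Apr 16, Apr 17, Apr 20, Apr 21, Apr 22, Apr 23, Apr 24, Apr 27, Apr 28, Apr 29 — lands on Wednesday, April 29, 2020.
The date closing becomes effective: 60 calendar days after April 29, 2020 is June 28, 2020.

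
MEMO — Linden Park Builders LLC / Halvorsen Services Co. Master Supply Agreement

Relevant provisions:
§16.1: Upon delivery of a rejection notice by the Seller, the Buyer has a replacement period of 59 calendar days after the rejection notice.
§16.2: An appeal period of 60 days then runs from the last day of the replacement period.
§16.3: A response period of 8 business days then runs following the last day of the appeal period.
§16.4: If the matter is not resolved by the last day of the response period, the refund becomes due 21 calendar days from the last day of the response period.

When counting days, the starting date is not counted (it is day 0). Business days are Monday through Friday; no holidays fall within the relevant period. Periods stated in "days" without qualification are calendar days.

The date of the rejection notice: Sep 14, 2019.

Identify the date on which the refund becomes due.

Feb 12, 2020

The last day of the replacement period: 59 calendar days after Sep 14, 2019 is Nov 12, 2019.
The last day of the appeal period: Nov 12, 2019 + 60 days = Jan 11, 2020.
From Saturday, Jan 11, 2020, 8 business days (Jan 13, Jan 14, Jan 15, Jan 16, Jan 17, Jan 20, Jan 21, Jan 22, skipping weekends) brings us to Wednesday, Jan 22, 2020, which is the last day of the response period.
The date on which the refund becomes due: Jan 22, 2020 + 21 days = Feb 12, 2020.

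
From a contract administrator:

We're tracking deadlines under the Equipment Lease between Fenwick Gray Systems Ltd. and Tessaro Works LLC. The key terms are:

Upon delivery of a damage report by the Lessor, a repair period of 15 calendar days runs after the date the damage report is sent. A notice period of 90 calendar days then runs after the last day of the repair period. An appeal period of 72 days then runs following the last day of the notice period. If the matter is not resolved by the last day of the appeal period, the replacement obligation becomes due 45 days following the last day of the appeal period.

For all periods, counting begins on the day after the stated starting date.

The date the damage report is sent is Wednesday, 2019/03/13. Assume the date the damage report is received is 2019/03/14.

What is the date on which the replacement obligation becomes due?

2019/10/21

The last day of the repair period: 2019/03/13 + 15 days = 2019/03/28.
The last day of the notice period: 90 calendar days after 2019/03/28 is 2019/06/26.
The last day of the appeal period: 2019/06/26 + 72 days = 2019/09/06.
Adding 45 calendar days to 2019/09/06 gives 2019/10/21, which is the date on which the replacement obligation becomes due.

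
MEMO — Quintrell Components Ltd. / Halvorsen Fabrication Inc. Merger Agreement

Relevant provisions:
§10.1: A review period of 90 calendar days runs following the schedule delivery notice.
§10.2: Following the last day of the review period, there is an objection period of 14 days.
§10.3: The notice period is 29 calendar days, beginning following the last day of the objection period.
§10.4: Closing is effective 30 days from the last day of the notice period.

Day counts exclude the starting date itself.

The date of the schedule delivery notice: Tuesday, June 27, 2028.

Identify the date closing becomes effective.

Adding 90 calendar days to June 27, 2028 gives September 25, 2028, which is the last day of the review period.
The last day of the objection period: September 25, 2028 + 14 days = October 9, 2028.
Adding 29 calendar days to October 9, 2028 gives November 7, 2028, which is the last day of the notice period.
The date closing becomes effective: November 7, 2028 + 30 days = December 7, 2028.

December 7, 2028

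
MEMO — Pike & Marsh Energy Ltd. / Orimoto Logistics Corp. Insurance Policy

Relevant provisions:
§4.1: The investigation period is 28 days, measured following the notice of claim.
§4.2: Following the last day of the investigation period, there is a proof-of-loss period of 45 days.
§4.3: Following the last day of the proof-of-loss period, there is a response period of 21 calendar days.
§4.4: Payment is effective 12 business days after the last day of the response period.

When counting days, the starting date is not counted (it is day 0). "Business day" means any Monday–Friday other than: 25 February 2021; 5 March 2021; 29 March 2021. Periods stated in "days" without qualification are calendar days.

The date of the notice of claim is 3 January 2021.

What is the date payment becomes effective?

The last day of the investigation period: 28 calendar days after 3 January 2021 is 31 January 2021.
The last day of the proof-of-loss period: 45 calendar days after 31 January 2021 is 17 March 2021.
The last day of the response period: 17 March 2021 + 21 days = 7 April 2021.
From Wednesday, 7 April 2021, 12 business days (Apr 8, Apr 9, Apr 12, Apr 13, …, Apr 21, Apr 22, Apr 23, skipping weekends) brings us to Friday, 23 April 2021, which is the date payment becomes effective.

23 April 2021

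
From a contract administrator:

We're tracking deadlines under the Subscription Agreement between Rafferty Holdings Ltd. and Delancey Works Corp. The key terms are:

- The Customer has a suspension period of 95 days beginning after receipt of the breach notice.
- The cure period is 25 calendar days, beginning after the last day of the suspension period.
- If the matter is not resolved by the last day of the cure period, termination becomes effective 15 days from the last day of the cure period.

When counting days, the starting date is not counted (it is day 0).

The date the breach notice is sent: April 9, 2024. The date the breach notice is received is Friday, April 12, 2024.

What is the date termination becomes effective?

The last day of the suspension period: 95 calendar days after April 12, 2024 is July 16, 2024.
The last day of the cure period: 25 calendar days after July 16, 2024 is August 10, 2024.
The date termination becomes effective: August 10, 2024 + 15 days = August 25, 2024.

August 25, 2024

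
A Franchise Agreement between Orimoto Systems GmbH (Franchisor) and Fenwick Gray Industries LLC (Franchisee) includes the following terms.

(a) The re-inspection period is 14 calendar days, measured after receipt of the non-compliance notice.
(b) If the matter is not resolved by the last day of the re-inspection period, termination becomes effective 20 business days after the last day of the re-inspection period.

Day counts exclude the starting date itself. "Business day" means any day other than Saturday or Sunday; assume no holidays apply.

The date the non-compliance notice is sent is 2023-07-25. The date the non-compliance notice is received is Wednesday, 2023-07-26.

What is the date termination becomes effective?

Adding 14 calendar days to 2023-07-26 gives 2023-08-09, which is the last day of the re-inspection period.
The date termination becomes effective: 20 business days after Wednesday, 2023-08-09, skipping weekends — Aug 10, Aug 11, Aug 14, Aug 15, …, Sep 4, Sep 5, Sep 6 — lands on Wednesday, 2023-09-06.

2023-09-06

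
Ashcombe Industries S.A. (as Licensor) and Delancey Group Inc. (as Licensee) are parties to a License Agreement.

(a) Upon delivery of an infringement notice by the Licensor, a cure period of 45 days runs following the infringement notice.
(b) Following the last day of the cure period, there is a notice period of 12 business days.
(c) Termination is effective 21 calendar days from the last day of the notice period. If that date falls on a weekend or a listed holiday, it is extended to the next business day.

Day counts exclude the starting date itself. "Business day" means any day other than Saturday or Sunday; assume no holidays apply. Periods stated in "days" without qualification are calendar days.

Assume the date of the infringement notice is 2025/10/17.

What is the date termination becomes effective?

Adding 45 calendar days to 2025/10/17 gives 2025/12/01, which is the last day of the cure period.
From Monday, 2025/12/01, 12 business days (Dec 2, Dec 3, Dec 4, Dec 5, …, Dec 15, Dec 16, Dec 17, skipping weekends) brings us to Wednesday, 2025/12/17, which is the last day of the notice period.
The date termination becomes effective: 21 calendar days after 2025/12/17 is 2026/01/07. 2026/01/07 is a Wednesday, so no roll-forward applies.

2026/01/07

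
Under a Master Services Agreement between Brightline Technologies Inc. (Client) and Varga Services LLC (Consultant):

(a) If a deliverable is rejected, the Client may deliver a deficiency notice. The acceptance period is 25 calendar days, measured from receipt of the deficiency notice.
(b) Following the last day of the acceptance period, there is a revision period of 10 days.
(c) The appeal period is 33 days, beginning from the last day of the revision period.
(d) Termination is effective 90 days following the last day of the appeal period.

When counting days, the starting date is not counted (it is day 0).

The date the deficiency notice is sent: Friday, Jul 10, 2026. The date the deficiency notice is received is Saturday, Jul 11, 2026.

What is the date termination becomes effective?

Adding 25 calendar days to Jul 11, 2026 gives Aug 5, 2026, which is the last day of the acceptance period.
The last day of the revision period: 10 calendar days after Aug 5, 2026 is Aug 15, 2026.
The last day of the appeal period: Aug 15, 2026 + 33 days = Sep 17, 2026.
The date termination becomes effective: Sep 17, 2026 + 90 days = Dec 16, 2026.

Dec 16, 2026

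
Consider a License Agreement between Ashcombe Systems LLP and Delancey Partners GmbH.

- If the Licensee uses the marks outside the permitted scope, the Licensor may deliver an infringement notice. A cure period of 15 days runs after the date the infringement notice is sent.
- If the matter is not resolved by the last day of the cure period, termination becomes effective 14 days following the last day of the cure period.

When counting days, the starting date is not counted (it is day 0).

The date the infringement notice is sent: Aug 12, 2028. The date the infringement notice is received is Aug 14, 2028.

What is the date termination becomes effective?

The last day of the cure period: Aug 12, 2028 + 15 days = Aug 27, 2028.
Adding 14 calendar days to Aug 27, 2028 gives Sep 10, 2028, which is the date termination becomes effective.

Sep 10, 2028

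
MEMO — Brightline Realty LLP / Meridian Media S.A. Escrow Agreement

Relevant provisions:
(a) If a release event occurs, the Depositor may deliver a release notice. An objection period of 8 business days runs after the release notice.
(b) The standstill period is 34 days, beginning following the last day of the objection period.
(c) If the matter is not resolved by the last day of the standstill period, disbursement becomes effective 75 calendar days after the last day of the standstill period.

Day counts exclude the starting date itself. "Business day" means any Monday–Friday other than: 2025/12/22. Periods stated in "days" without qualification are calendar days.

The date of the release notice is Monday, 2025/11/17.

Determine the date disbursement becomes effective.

The last day of the objection period: counting 8 business days from Monday, 2025/11/17 (Nov 18, Nov 19, Nov 20, Nov 21, Nov 24, Nov 25, Nov 26, Nov 27, skipping weekends) reaches Thursday, 2025/11/27.
The last day of the standstill period: 2025/11/27 + 34 days = 2025/12/31.
The date disbursement becomes effective: 75 calendar days after 2025/12/31 is 2026/03/16.

2026/03/16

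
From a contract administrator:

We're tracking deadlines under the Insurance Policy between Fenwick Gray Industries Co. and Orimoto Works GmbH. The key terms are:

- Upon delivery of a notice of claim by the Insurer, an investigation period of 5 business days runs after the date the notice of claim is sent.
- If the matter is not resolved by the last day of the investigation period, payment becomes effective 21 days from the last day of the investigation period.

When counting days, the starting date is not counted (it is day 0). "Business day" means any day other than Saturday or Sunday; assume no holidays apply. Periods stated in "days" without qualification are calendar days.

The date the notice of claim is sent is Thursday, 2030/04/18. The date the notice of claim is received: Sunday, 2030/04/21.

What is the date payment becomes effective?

2030/05/16

The last day of the investigation period: counting 5 business days from Thursday, 2030/04/18 (Apr 19, Apr 22, Apr 23, Apr 24, Apr 25, skipping weekends) reaches Thursday, 2030/04/25.
The date payment becomes effective: 21 calendar days after 2030/04/25 is 2030/05/16.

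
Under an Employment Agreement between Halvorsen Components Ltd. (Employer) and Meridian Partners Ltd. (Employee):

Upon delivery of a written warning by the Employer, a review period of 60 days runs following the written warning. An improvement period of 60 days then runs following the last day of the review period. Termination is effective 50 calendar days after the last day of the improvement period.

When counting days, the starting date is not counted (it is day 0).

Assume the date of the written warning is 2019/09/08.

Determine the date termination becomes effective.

Adding 60 calendar days to 2019/09/08 gives 2019/11/07, which is the last day of the review period.
The last day of the improvement period: 2019/11/07 + 60 days = 2020/01/06.
The date termination becomes effective: 2020/01/06 + 50 days = 2020/02/25.

2020/02/25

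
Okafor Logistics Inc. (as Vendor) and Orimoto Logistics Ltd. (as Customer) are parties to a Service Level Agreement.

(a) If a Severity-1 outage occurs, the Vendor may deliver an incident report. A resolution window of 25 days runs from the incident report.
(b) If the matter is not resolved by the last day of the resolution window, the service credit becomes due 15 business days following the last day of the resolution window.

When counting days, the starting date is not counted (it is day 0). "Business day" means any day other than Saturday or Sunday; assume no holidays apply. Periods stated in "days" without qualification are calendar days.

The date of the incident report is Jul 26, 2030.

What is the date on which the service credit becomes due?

Sep 10, 2030

Adding 25 calendar days to Jul 26, 2030 gives Aug 20, 2030, which is the last day of the resolution window.
From Tuesday, Aug 20, 2030, 15 business days (Aug 21, Aug 22, Aug 23, Aug 26, …, Sep 6, Sep 9, Sep 10, skipping weekends) brings us to Tuesday, Sep 10, 2030, which is the date on which the service credit becomes due.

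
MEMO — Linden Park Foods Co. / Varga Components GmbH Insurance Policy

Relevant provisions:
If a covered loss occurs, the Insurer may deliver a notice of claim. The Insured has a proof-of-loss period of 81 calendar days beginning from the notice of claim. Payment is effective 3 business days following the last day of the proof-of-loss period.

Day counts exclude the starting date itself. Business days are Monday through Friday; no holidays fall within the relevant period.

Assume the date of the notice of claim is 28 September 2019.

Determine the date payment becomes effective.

The last day of the proof-of-loss period: 28 September 2019 + 81 days = 18 December 2019.
The date payment becomes effective: 3 business days after Wednesday, 18 December 2019, skipping weekends — Dec 19, Dec 20, Dec 23 — lands on Monday, 23 December 2019.

23 December 2019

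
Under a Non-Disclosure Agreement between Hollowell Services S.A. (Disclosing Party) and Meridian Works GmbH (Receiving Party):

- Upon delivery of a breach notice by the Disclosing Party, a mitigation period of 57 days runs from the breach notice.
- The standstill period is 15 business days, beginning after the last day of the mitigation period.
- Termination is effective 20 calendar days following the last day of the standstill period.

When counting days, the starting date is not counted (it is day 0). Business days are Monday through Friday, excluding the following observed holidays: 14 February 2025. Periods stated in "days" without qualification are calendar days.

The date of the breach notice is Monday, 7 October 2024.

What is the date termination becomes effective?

13 January 2025

The last day of the mitigation period: 57 calendar days after 7 October 2024 is 3 December 2024.
The last day of the standstill period: counting 15 business days from Tuesday, 3 December 2024 (Dec 4, Dec 5, Dec 6, Dec 9, …, Dec 20, Dec 23, Dec 24, skipping weekends) reaches Tuesday, 24 December 2024.
Adding 20 calendar days to 24 December 2024 gives 13 January 2025, which is the date termination becomes effective.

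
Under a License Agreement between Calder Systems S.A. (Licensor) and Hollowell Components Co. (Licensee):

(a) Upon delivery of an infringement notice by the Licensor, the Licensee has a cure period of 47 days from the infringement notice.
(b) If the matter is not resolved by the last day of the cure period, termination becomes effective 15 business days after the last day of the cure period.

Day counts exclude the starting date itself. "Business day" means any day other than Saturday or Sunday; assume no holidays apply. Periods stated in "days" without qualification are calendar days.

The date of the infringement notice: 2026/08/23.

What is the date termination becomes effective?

The last day of the cure period: 47 calendar days after 2026/08/23 is 2026/10/09.
The date termination becomes effective: counting 15 business days from Friday, 2026/10/09 (Oct 12, Oct 13, Oct 14, Oct 15, …, Oct 28, Oct 29, Oct 30, skipping weekends) reaches Friday, 2026/10/30.

2026/10/30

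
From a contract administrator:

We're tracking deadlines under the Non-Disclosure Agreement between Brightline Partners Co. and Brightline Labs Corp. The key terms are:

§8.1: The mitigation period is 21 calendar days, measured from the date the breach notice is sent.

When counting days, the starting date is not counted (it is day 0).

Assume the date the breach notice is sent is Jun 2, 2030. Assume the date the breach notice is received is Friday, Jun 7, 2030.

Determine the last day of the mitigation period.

The last day of the mitigation period: 21 calendar days after Jun 2, 2030 is Jun 23, 2030.

Jun 23, 2030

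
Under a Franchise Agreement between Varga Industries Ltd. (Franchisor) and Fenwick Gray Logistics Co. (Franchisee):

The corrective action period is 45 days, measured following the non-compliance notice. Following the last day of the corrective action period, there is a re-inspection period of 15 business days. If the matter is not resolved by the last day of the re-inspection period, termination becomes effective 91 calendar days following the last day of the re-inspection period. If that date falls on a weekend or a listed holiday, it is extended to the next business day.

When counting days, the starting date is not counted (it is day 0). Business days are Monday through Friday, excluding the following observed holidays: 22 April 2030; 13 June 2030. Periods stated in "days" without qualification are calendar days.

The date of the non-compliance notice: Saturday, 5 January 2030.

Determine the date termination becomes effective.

The last day of the corrective action period: 5 January 2030 + 45 days = 19 February 2030.
From Tuesday, 19 February 2030, 15 business days (Feb 20, Feb 21, Feb 22, Feb 25, …, Mar 8, Mar 11, Mar 12, skipping weekends) brings us to Tuesday, 12 March 2030, which is the last day of the re-inspection period.
The date termination becomes effective: 12 March 2030 + 91 days = 11 June 2030. 11 June 2030 is a Tuesday and is not a listed holiday, so no roll-forward applies.

11 June 2030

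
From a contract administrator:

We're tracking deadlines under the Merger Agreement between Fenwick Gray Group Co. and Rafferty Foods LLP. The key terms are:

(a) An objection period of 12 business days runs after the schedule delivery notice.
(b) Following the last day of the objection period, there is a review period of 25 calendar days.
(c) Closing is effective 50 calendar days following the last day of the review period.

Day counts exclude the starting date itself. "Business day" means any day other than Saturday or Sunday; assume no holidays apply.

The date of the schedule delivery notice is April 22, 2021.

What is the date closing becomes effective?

From Thursday, April 22, 2021, 12 business days (Apr 23, Apr 26, Apr 27, Apr 28, …, May 6, May 7, May 10, skipping weekends) brings us to Monday, May 10, 2021, which is the last day of the objection period.
The last day of the review period: 25 calendar days after May 10, 2021 is June 4, 2021.
The date closing becomes effective: June 4, 2021 + 50 days = July 24, 2021.

July 24, 2021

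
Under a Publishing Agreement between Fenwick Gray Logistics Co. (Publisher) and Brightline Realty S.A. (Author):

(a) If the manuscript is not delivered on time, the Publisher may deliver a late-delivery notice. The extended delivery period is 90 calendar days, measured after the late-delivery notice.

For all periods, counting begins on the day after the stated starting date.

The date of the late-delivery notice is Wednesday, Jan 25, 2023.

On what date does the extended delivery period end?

Adding 90 calendar days to Jan 25, 2023 gives Apr 25, 2023, which is the last day of the extended delivery period.

Apr 25, 2023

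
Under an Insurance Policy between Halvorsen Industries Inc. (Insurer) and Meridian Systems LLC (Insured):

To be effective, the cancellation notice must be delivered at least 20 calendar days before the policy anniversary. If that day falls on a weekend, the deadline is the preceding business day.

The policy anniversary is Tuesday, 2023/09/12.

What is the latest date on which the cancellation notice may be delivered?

2023/08/23

Counting back 20 calendar days from 2023/09/12 gives 2023/08/23. That is a Wednesday, so no adjustment is needed.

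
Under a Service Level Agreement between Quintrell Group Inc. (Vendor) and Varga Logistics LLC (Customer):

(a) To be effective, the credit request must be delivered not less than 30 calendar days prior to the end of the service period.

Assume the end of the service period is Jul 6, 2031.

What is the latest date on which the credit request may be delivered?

Jun 6, 2031

Jul 6, 2031 minus 30 days is Jun 6, 2031.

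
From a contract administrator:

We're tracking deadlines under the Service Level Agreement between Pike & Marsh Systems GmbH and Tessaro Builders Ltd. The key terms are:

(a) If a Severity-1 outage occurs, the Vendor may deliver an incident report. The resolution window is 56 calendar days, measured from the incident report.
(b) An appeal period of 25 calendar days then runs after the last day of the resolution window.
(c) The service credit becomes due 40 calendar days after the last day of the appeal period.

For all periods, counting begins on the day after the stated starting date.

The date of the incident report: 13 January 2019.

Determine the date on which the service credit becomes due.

Adding 56 calendar days to 13 January 2019 gives 10 March 2019, which is the last day of the resolution window.
The last day of the appeal period: 10 March 2019 + 25 days = 4 April 2019.
The date on which the service credit becomes due: 40 calendar days after 4 April 2019 is 14 May 2019.

14 May 2019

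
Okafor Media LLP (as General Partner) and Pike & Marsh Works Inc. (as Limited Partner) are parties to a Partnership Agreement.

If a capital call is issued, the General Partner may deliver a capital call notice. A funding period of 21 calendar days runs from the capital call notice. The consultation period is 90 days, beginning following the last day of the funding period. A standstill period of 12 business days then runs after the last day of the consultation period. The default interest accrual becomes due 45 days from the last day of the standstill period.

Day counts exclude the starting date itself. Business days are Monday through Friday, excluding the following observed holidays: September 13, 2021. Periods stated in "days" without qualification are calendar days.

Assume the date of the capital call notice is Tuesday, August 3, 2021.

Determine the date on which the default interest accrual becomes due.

January 22, 2022

The last day of the funding period: 21 calendar days after August 3, 2021 is August 24, 2021.
Adding 90 calendar days to August 24, 2021 gives November 22, 2021, which is the last day of the consultation period.
The last day of the standstill period: 12 business days after Monday, November 22, 2021, skipping weekends — Nov 23, Nov 24, Nov 25, Nov 26, …, Dec 6, Dec 7, Dec 8 — lands on Wednesday, December 8, 2021.
Adding 45 calendar days to December 8, 2021 gives January 22, 2022, which is the date on which the default interest accrual becomes due.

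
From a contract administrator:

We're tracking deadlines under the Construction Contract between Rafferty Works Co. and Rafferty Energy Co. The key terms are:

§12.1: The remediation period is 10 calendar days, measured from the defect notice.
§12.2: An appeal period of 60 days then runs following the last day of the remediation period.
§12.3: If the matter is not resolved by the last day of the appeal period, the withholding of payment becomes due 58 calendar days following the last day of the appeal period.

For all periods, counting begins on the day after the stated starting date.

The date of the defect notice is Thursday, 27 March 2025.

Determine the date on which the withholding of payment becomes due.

Adding 10 calendar days to 27 March 2025 gives 6 April 2025, which is the last day of the remediation period.
The last day of the appeal period: 6 April 2025 + 60 days = 5 June 2025.
The date on which the withholding of payment becomes due: 5 June 2025 + 58 days = 2 August 2025.

2 August 2025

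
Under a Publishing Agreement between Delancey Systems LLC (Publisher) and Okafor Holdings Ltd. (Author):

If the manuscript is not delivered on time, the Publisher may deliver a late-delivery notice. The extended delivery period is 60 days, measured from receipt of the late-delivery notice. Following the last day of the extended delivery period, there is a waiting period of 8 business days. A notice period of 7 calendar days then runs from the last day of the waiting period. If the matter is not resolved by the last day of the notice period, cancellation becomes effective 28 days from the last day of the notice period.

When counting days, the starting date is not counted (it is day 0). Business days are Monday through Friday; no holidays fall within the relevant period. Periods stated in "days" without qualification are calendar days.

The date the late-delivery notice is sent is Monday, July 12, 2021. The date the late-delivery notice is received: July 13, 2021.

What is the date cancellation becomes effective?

Adding 60 calendar days to July 13, 2021 gives September 11, 2021, which is the last day of the extended delivery period.
The last day of the waiting period: 8 business days after Saturday, September 11, 2021, skipping weekends — Sep 13, Sep 14, Sep 15, Sep 16, Sep 17, Sep 20, Sep 21, Sep 22 — lands on Wednesday, September 22, 2021.
The last day of the notice period: 7 calendar days after September 22, 2021 is September 29, 2021.
Adding 28 calendar days to September 29, 2021 gives October 27, 2021, which is the date cancellation becomes effective.

October 27, 2021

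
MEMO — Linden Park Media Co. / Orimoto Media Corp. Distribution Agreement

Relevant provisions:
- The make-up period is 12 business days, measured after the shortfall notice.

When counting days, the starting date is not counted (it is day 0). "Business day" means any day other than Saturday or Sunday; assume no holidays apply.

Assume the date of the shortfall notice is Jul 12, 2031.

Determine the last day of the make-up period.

The last day of the make-up period: 12 business days after Saturday, Jul 12, 2031, skipping weekends — Jul 14, Jul 15, Jul 16, Jul 17, …, Jul 25, Jul 28, Jul 29 — lands on Tuesday, Jul 29, 2031.

Jul 29, 2031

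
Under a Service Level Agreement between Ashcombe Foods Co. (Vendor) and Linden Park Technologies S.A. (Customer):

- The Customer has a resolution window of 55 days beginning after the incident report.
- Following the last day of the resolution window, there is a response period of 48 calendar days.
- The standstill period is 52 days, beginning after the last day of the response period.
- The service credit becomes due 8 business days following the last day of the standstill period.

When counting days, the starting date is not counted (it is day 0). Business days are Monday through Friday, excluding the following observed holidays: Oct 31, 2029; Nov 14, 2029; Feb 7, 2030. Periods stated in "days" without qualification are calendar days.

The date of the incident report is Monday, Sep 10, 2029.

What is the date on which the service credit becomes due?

The last day of the resolution window: 55 calendar days after Sep 10, 2029 is Nov 4, 2029.
Adding 48 calendar days to Nov 4, 2029 gives Dec 22, 2029, which is the last day of the response period.
Adding 52 calendar days to Dec 22, 2029 gives Feb 12, 2030, which is the last day of the standstill period.
The date on which the service credit becomes due: 8 business days after Tuesday, Feb 12, 2030, skipping weekends — Feb 13, Feb 14, Feb 15, Feb 18, Feb 19, Feb 20, Feb 21, Feb 22 — lands on Friday, Feb 22, 2030.

Feb 22, 2030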